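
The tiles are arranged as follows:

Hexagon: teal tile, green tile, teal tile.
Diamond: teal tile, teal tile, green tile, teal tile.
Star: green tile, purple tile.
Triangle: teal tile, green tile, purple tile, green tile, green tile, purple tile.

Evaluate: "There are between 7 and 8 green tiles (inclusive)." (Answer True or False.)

False

There are 6 green tiles.
The claim requires 7 ≤ 6 ≤ 8, which does not hold.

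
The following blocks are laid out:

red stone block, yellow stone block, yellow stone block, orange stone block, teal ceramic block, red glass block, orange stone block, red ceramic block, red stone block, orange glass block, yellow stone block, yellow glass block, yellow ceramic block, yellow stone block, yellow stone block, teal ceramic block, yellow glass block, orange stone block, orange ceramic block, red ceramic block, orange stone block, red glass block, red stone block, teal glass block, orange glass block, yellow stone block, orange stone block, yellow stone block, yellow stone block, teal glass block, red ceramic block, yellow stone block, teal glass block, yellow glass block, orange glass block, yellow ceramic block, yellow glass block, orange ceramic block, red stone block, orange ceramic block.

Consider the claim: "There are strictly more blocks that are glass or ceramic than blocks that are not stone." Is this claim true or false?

False

There are 22 blocks that are glass or ceramic.
There are 22 blocks that are not stone.
The claim requires 22 > 22, which does not hold.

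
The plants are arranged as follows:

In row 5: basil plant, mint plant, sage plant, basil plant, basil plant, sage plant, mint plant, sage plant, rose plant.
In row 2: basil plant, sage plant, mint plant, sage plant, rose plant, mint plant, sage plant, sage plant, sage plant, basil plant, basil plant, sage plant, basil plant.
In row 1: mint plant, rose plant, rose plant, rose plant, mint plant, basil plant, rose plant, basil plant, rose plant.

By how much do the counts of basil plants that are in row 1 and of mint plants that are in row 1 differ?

basil plants in row 1: 2. mint plants in row 1: 2.
|2 − 2| = 2 − 2 = 0.

0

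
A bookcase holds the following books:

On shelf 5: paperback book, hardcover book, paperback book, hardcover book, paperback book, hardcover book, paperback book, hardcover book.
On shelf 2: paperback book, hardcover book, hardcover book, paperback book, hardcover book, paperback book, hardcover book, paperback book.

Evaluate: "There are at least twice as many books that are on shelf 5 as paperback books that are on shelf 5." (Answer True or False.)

True

|books on shelf 5| = 8.
|paperback books on shelf 5| = 4.
The claim requires 8 ≥ 2 × 4 = 8, which holds.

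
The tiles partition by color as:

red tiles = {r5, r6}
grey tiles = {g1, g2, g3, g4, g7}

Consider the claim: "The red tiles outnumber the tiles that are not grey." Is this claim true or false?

False

There are 2 red tiles.
There are 2 tiles that are not grey.
The claim requires 2 > 2, which does not hold.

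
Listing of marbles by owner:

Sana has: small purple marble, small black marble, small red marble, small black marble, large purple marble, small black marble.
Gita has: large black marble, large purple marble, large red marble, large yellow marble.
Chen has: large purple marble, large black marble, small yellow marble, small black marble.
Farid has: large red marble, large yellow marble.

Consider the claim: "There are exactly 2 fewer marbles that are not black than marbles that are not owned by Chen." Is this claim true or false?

True

There are 10 marbles that are not black.
Count of marbles that are not owned by Chen: 12.
The claim requires 12 − 10 (= 2) to equal 2, which holds.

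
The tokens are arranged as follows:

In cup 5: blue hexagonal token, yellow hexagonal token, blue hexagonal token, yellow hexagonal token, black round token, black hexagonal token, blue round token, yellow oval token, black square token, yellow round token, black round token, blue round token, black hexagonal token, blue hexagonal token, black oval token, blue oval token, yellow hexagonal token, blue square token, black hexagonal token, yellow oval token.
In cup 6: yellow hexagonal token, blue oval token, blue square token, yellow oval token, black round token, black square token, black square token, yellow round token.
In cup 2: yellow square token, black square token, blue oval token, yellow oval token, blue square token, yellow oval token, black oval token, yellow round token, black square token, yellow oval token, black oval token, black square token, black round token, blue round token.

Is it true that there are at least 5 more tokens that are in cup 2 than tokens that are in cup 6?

There are 14 tokens in cup 2.
There are 8 tokens in cup 6.
The claim requires 14 − 8 = 6 ≥ 5, which holds.

True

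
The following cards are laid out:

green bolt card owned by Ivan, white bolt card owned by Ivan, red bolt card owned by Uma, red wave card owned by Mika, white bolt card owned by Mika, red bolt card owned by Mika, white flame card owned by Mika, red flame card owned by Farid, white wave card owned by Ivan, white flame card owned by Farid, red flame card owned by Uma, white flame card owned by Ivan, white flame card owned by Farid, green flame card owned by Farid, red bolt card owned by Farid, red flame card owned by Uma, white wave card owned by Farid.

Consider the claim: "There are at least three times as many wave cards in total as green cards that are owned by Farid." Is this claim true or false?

True

wave cards: 3.
green cards owned by Farid: 1.
The claim requires 3 ≥ 3 × 1 = 3, which holds.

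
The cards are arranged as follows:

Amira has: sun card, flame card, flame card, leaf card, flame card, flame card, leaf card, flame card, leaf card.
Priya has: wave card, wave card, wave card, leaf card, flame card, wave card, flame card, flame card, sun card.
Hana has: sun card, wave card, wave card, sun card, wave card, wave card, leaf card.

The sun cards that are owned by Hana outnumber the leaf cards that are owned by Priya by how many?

1

sun cards owned by Hana: 2.
leaf cards owned by Priya: 1.
2 − 1 = 1.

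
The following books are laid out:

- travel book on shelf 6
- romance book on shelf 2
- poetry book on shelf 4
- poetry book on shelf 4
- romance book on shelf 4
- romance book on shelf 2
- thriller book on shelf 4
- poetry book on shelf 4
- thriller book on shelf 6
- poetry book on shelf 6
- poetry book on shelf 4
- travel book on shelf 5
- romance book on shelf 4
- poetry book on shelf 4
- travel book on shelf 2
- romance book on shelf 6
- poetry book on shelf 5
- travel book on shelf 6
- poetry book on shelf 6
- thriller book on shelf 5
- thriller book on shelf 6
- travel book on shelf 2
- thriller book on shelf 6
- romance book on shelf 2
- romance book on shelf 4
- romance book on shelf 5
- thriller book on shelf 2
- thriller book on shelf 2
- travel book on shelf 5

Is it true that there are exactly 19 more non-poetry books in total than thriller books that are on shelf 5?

False

|non-poetry books| = 21.
|thriller books on shelf 5| = 1.
The claim requires 21 − 1 (= 20) to equal 19, which does not hold.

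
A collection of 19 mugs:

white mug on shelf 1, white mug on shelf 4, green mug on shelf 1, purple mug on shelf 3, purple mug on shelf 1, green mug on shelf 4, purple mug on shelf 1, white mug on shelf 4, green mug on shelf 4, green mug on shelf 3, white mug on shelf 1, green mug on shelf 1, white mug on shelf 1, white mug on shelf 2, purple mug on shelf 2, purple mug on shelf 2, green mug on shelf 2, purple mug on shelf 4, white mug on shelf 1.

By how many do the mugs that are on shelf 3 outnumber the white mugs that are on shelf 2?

mugs on shelf 3: 2.
white mugs on shelf 2: 1.
2 − 1 = 1.

1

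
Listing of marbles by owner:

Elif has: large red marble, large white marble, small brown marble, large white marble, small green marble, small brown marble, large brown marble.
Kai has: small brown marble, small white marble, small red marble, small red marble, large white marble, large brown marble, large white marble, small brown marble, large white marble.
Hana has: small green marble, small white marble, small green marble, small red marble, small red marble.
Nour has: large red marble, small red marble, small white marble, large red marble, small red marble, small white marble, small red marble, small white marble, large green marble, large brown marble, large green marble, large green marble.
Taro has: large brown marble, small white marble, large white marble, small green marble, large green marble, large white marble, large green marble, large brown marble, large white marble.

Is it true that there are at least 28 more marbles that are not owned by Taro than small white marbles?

|marbles that are not owned by Taro| = 33.
|small white marbles| = 6.
The claim requires 33 − 6 = 27 ≥ 28, which does not hold.

False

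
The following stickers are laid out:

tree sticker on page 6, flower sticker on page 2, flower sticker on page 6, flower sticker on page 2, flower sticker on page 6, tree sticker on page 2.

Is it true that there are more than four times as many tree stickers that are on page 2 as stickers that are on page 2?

False

There is 1 tree sticker on page 2.
There are 3 stickers on page 2.
The claim requires 1 > 4 × 3 = 12, which does not hold.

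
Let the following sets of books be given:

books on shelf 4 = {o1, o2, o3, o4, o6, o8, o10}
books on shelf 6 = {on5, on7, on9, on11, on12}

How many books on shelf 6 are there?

5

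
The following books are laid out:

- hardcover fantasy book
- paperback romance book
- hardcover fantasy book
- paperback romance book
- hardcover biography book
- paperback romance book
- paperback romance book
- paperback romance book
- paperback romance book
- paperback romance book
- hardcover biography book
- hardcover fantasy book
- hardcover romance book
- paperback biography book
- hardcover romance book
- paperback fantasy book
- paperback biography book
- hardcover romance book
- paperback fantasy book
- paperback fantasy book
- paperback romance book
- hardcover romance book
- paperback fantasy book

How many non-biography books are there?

Total books: 23; with the excluded value: 4; remaining 23 − 4 = 19.

19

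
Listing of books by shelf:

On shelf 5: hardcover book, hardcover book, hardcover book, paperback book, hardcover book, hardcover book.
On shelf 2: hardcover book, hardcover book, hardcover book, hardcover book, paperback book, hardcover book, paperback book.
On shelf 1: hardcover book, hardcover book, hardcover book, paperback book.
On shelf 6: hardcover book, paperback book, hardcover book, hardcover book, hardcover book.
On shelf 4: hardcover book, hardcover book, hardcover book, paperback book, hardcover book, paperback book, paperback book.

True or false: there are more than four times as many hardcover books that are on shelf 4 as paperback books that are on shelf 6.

|hardcover books on shelf 4| = 4.
|paperback books on shelf 6| = 1.
The claim requires 4 > 4 × 1 = 4, which does not hold.

False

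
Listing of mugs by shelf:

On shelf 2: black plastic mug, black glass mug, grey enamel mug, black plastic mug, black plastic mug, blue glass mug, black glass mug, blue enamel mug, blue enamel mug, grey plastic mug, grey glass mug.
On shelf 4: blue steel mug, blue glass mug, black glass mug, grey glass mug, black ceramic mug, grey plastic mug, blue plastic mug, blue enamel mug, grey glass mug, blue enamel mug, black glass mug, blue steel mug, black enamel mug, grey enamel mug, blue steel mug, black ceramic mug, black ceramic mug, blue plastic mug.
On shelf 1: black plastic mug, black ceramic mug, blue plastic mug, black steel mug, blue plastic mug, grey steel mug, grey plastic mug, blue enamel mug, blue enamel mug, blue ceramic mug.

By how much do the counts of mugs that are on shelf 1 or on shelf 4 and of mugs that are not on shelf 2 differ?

mugs on shelf 1 or on shelf 4: 28. mugs that are not on shelf 2: 28.
|28 − 28| = 28 − 28 = 0.

0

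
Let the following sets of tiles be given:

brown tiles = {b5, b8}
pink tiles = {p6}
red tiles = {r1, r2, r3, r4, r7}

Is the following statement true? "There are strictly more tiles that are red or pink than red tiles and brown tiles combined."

False

|tiles that are red or pink| = 6.
red tiles: 5; brown tiles: 2; combined: 5 + 2 = 7.
The claim requires 6 > 7, which does not hold.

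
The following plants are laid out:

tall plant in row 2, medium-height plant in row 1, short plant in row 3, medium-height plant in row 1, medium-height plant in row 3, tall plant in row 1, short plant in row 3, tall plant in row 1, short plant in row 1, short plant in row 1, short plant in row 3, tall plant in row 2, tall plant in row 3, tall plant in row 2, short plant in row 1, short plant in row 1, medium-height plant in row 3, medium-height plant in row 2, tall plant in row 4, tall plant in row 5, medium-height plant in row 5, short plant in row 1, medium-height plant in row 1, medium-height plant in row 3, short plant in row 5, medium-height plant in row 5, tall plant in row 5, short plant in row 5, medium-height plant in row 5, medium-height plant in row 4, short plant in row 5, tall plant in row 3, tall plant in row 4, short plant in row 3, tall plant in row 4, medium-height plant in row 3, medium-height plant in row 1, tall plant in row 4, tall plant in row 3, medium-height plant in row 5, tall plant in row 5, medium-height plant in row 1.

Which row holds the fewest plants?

row 2

Counts by row: row 1→12, row 3→11, row 5→10, row 4→5, row 2→4.
The minimum is 4, held uniquely by row 2.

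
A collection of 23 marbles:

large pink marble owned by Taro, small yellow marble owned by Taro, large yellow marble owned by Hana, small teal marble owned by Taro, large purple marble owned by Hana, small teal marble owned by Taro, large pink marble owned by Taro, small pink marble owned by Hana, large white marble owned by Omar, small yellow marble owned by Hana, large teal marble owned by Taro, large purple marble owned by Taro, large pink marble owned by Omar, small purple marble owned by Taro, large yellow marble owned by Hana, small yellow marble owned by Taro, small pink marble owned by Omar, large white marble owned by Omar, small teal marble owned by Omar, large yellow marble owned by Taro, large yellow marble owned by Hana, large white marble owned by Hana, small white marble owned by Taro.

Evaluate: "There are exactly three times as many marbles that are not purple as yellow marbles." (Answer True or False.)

|marbles that are not purple| = 20.
|yellow marbles| = 7.
The claim requires 20 = 3 × 7 = 21, which does not hold.

False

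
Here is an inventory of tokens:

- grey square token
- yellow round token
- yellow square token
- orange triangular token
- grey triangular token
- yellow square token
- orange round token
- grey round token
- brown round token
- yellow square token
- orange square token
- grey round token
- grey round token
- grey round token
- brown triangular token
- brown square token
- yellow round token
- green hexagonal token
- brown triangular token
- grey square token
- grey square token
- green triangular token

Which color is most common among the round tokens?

grey

Counts by color (restricted to round tokens): grey 4, yellow 2, orange 1, brown 1.
The maximum is 4, held uniquely by grey.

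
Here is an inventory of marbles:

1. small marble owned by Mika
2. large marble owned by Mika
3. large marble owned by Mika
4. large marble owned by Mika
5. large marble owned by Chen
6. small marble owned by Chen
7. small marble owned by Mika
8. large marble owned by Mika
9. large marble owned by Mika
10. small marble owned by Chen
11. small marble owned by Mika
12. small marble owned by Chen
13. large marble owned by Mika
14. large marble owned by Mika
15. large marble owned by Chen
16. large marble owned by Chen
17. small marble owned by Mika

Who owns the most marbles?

Counts by owner: Mika→11, Chen→6.
The maximum is 11, held uniquely by Mika.

Mika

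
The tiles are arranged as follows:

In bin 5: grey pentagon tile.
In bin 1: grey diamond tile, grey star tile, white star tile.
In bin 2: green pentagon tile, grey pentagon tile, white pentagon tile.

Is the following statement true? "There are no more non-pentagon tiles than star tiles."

False

non-pentagon tiles: 3.
star tiles: 2.
The claim requires 3 ≤ 2, which does not hold.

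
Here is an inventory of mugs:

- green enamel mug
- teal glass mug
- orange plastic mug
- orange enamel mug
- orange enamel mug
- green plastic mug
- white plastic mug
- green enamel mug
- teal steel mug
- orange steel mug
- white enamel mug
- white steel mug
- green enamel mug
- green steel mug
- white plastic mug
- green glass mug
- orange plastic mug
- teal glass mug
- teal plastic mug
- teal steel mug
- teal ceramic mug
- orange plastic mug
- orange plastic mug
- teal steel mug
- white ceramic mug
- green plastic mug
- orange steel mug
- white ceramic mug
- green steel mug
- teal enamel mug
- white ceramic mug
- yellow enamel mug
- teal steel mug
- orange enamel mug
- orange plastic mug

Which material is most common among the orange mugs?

plastic

Counts by material (restricted to orange mugs): plastic 5, enamel 3, steel 2.
The maximum is 5, held uniquely by plastic.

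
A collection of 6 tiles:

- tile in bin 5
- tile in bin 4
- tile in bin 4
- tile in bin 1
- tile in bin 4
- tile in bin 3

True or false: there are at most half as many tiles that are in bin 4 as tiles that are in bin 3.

|tiles in bin 4| = 3.
|tiles in bin 3| = 1.
The claim requires 2 × 3 = 6 ≤ 1, which does not hold.

False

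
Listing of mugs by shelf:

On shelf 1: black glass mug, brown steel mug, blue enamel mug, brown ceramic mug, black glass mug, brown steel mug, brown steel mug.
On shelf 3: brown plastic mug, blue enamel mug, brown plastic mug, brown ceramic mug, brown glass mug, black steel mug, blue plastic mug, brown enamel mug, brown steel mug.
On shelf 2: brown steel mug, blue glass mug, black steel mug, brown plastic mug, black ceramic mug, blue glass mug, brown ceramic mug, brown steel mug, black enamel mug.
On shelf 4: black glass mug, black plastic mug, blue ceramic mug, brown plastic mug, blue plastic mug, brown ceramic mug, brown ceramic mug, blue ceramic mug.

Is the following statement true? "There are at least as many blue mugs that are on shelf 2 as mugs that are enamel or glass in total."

False

blue mugs on shelf 2: 2.
mugs that are enamel or glass: 10.
The claim requires 2 ≥ 10, which does not hold.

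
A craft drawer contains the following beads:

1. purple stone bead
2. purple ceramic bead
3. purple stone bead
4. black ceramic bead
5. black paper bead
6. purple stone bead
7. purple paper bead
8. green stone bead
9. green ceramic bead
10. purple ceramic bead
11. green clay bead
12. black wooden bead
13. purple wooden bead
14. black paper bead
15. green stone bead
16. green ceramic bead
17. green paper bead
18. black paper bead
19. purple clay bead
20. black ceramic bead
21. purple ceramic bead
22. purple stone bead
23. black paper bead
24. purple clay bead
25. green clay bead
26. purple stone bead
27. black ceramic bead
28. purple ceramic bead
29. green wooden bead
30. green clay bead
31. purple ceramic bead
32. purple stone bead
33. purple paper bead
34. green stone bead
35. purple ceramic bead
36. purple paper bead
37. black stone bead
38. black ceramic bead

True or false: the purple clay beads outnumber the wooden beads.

False

|purple clay beads| = 2.
|wooden beads| = 3.
The claim requires 2 > 3, which does not hold.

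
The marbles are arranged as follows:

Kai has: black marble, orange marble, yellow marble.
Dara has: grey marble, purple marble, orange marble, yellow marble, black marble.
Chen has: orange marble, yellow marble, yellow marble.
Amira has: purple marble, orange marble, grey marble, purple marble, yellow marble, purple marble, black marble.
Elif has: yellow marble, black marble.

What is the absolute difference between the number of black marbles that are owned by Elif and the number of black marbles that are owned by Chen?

1

black marbles owned by Elif: 1. black marbles owned by Chen: 0.
|1 − 0| = 1 − 0 = 1.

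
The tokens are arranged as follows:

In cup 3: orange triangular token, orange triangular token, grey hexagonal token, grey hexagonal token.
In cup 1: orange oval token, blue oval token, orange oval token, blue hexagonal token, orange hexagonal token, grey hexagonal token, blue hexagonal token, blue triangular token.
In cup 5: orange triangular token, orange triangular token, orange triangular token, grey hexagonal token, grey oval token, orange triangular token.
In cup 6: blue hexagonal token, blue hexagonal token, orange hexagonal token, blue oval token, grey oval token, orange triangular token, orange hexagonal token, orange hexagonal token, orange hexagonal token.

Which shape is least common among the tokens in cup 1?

triangular

Counts by shape (restricted to tokens in cup 1): hexagonal 4, oval 3, triangular 1.
The minimum is 1, held uniquely by triangular.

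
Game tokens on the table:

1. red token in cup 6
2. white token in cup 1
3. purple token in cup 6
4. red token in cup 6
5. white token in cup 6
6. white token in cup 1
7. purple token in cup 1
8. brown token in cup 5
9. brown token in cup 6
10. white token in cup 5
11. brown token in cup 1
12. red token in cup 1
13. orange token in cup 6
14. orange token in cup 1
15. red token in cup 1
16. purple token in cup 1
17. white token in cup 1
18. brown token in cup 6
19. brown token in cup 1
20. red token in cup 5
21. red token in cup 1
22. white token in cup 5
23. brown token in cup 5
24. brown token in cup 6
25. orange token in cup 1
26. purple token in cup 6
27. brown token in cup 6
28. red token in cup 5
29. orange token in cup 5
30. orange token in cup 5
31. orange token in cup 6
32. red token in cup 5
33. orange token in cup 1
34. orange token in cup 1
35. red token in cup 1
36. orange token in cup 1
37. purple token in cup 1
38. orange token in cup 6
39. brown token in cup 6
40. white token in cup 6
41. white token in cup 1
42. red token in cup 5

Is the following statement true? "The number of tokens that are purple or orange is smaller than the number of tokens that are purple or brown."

False

tokens that are purple or orange: 15.
tokens that are purple or brown: 14.
The claim requires 15 < 14, which does not hold.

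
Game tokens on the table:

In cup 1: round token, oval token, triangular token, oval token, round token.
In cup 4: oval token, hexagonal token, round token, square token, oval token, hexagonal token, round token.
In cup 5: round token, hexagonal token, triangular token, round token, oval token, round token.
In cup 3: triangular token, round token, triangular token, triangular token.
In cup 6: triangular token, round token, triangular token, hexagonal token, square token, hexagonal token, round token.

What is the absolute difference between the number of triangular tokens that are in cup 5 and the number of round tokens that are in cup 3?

triangular tokens in cup 5: 1. round tokens in cup 3: 1.
|1 − 1| = 1 − 1 = 0.

0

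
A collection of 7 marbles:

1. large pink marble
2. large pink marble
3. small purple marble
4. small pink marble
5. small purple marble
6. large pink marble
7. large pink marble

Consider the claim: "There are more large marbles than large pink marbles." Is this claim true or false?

False

large marbles: 4.
large pink marbles: 4.
The claim requires 4 > 4, which does not hold.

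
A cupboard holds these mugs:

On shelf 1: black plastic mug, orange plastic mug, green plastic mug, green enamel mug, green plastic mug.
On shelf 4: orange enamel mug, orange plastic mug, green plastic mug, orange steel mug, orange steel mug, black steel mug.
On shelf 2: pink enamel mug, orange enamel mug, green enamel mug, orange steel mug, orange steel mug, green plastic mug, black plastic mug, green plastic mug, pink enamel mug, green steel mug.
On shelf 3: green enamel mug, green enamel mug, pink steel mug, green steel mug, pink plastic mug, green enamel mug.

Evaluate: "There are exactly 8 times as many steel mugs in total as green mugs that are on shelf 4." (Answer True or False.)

steel mugs: 8.
green mugs on shelf 4: 1.
The claim requires 8 = 8 × 1 = 8, which holds.

True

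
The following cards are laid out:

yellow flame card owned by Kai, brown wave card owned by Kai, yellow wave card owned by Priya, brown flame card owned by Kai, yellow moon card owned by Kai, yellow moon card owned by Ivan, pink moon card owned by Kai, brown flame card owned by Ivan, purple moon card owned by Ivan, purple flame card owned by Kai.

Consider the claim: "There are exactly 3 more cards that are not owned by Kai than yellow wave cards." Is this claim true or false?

True

Count of cards that are not owned by Kai: 4.
There is 1 yellow wave card.
The claim requires 4 − 1 (= 3) to equal 3, which holds.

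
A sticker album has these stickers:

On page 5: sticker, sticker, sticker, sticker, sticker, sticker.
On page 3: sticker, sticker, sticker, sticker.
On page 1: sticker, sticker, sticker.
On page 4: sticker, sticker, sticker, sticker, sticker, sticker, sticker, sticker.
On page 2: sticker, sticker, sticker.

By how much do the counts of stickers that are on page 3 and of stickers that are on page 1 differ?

1

stickers on page 3: 4. stickers on page 1: 3.
|4 − 3| = 4 − 3 = 1.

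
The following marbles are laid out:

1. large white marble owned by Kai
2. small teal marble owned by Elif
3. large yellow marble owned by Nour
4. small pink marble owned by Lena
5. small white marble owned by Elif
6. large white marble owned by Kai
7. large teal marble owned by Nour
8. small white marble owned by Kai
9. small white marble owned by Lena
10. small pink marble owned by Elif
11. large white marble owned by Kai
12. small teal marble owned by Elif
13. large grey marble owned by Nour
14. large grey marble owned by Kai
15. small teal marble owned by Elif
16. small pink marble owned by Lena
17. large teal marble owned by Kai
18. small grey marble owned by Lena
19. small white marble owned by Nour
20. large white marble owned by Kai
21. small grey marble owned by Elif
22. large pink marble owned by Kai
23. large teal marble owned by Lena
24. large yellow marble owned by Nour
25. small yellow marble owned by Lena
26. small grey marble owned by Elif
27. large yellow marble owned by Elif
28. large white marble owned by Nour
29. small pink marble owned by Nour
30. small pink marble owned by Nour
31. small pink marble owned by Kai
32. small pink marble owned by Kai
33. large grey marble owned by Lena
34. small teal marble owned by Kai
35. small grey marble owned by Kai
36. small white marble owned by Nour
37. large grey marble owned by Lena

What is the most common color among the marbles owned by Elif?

Counts by color (restricted to marbles owned by Elif): teal 3, grey 2, white 1, pink 1, yellow 1.
The maximum is 3, held uniquely by teal.

teal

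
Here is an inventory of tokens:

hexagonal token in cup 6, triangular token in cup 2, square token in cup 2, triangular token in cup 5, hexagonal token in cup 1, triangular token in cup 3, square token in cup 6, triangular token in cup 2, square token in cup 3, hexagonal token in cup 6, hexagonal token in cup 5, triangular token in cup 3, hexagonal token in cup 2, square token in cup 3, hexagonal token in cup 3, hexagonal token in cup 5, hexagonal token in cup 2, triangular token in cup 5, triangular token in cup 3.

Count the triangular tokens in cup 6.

0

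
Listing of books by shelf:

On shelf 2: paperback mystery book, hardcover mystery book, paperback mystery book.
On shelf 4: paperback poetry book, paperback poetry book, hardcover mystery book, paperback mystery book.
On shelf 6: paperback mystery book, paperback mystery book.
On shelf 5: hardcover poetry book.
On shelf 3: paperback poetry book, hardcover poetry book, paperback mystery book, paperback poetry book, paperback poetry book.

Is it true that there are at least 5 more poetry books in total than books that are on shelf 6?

True

There are 7 poetry books.
There are 2 books on shelf 6.
The claim requires 7 − 2 = 5 ≥ 5, which holds.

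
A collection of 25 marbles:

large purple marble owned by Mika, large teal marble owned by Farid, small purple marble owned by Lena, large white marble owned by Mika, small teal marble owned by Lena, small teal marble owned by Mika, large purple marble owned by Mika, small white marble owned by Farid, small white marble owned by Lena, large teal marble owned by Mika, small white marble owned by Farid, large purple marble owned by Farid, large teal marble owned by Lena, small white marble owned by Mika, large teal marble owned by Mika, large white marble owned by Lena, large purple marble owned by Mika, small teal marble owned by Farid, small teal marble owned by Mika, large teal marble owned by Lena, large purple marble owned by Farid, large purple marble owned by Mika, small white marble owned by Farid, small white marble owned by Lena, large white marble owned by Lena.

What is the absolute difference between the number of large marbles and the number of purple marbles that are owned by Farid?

12

large marbles: 14. purple marbles owned by Farid: 2.
|14 − 2| = 14 − 2 = 12.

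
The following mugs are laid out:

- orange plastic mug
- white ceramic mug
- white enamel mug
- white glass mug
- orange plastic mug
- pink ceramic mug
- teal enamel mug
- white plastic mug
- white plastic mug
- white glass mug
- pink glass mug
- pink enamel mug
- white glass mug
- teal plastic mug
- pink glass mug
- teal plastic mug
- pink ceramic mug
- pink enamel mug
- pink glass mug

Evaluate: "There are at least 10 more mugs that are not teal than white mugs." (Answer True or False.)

There are 16 mugs that are not teal.
There are 7 white mugs.
The claim requires 16 − 7 = 9 ≥ 10, which does not hold.

False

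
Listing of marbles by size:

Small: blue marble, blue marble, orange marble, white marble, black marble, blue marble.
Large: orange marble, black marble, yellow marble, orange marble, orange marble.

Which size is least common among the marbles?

Counts by size: small 6, large 5.
The minimum is 5, held uniquely by large.

large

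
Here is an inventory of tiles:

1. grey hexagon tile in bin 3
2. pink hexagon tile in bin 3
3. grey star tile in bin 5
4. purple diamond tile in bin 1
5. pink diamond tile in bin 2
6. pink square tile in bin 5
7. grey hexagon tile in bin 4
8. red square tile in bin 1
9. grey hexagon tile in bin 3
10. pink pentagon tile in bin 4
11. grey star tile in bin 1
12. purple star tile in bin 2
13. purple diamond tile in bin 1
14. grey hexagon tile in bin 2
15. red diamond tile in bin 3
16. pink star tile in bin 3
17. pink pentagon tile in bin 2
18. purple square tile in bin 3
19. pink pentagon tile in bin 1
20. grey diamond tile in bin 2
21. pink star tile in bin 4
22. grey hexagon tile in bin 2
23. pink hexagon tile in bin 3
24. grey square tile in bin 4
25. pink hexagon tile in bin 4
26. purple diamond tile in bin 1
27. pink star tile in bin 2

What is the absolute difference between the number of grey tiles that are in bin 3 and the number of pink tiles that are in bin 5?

1

grey tiles in bin 3: 2. pink tiles in bin 5: 1.
|2 − 1| = 2 − 1 = 1.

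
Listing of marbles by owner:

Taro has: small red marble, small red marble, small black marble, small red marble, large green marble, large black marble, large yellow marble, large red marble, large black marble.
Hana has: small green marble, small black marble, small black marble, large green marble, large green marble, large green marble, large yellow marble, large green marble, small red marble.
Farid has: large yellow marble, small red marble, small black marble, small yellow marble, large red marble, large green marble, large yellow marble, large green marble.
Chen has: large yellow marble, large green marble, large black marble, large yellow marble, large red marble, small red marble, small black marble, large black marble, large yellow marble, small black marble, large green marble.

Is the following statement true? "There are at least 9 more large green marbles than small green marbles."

|large green marbles| = 9.
|small green marbles| = 1.
The claim requires 9 − 1 = 8 ≥ 9, which does not hold.

False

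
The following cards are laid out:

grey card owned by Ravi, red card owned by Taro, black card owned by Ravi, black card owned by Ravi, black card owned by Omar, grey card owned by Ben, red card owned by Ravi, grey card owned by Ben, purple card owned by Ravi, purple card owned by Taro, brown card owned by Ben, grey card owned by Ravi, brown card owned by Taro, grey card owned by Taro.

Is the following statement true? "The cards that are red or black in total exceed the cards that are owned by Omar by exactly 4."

cards that are red or black: 5.
cards owned by Omar: 1.
The claim requires 5 − 1 (= 4) to equal 4, which holds.

True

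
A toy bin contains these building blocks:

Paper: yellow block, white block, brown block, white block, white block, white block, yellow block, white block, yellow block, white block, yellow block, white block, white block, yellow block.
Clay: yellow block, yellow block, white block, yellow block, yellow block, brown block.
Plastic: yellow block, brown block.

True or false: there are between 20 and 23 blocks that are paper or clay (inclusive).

True

|blocks that are paper or clay| = 20.
The claim requires 20 ≤ 20 ≤ 23, which holds.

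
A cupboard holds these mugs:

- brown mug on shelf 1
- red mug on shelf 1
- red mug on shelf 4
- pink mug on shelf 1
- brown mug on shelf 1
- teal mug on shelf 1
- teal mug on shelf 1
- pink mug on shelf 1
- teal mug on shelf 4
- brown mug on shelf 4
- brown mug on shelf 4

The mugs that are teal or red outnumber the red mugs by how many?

mugs that are teal or red: 5.
red mugs: 2.
5 − 2 = 3.

3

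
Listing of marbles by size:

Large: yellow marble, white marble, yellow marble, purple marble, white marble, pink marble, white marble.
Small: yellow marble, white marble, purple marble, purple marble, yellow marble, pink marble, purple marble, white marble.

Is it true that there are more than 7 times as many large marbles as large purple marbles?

False

large marbles: 7.
large purple marbles: 1.
The claim requires 7 > 7 × 1 = 7, which does not hold.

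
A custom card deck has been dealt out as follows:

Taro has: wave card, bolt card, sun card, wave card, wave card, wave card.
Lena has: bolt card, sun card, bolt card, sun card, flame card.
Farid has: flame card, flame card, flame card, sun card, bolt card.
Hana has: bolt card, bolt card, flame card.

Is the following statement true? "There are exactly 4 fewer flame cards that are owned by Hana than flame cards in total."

|flame cards owned by Hana| = 1.
|flame cards| = 5.
The claim requires 5 − 1 (= 4) to equal 4, which holds.

True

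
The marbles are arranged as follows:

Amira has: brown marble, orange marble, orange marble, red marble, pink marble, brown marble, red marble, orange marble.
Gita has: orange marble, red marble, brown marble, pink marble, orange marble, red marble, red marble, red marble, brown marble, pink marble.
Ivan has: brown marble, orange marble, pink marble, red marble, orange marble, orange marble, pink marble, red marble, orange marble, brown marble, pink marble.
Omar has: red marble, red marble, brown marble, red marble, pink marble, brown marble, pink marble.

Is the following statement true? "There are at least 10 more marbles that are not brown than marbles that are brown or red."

marbles that are not brown: 28.
marbles that are brown or red: 19.
The claim requires 28 − 19 = 9 ≥ 10, which does not hold.

False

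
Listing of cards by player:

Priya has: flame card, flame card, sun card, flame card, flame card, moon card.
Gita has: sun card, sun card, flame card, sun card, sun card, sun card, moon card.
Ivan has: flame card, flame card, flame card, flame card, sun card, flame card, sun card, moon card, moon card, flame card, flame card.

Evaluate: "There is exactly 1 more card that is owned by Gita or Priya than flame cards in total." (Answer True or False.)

True

Count of cards owned by Gita or Priya: 13.
There are 12 flame cards.
The claim requires 13 − 12 (= 1) to equal 1, which holds.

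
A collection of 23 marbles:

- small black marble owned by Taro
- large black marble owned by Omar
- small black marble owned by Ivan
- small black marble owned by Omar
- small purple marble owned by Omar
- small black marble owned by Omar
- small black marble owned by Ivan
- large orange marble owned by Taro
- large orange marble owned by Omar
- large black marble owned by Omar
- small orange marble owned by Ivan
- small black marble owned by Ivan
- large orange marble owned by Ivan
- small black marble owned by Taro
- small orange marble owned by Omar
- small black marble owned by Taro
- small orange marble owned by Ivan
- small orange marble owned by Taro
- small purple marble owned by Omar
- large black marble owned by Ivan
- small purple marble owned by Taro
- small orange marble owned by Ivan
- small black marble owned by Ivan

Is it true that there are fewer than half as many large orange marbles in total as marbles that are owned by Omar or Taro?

True

large orange marbles: 3.
marbles owned by Omar or Taro: 14.
The claim requires 2 × 3 = 6 < 14, which holds.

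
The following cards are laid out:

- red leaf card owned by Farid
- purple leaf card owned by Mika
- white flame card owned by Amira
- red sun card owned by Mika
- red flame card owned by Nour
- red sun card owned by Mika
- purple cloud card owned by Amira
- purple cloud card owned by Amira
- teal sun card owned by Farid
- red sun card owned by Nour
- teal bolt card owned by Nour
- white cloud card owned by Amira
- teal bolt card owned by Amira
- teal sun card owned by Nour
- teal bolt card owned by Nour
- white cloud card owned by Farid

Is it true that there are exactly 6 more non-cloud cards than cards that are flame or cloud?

non-cloud cards: 12.
cards that are flame or cloud: 6.
The claim requires 12 − 6 (= 6) to equal 6, which holds.

True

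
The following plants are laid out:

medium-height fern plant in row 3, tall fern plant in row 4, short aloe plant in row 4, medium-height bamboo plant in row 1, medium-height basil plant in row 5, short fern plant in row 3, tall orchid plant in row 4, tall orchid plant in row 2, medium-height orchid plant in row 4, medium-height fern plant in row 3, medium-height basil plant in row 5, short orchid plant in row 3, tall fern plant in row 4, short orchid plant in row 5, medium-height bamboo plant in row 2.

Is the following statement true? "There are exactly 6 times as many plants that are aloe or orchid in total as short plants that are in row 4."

True

|plants that are aloe or orchid| = 6.
|short plants in row 4| = 1.
The claim requires 6 = 6 × 1 = 6, which holds.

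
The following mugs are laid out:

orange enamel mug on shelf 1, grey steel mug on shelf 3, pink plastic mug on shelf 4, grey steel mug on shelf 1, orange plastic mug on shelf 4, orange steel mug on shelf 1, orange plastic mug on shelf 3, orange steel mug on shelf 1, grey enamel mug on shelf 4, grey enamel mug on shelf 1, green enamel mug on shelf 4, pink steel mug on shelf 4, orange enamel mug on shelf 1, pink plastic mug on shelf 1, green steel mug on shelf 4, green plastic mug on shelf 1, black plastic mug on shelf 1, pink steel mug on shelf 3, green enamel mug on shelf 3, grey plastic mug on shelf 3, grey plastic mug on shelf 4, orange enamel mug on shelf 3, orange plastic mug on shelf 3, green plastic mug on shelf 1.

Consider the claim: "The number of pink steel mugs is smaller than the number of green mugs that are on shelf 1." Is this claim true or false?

False

|pink steel mugs| = 2.
|green mugs on shelf 1| = 2.
The claim requires 2 < 2, which does not hold.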